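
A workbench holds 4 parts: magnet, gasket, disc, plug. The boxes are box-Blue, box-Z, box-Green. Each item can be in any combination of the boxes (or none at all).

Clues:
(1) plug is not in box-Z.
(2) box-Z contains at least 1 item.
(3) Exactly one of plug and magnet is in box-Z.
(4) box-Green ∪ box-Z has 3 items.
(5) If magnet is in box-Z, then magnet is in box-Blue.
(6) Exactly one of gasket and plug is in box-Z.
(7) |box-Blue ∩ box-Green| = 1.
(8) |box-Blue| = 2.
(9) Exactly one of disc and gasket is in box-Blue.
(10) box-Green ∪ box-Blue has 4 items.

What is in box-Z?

box-Z = {gasket, magnet}

From (1): plug ∉ box-Z.
(3) (exactly one): magnet ∈ box-Z.
(5): magnet ∈ box-Blue.
(6) (exactly one): gasket ∈ box-Z.
Suppose disc ∈ box-Z: no assignment then satisfies all the clues, so disc ∉ box-Z.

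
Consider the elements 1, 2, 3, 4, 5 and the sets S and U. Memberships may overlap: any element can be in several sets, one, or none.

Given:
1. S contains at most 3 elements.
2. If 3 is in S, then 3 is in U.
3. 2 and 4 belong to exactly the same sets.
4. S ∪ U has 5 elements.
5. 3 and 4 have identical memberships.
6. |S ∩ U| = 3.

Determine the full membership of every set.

S = {2, 3, 4}; U = {1, 2, 3, 4, 5}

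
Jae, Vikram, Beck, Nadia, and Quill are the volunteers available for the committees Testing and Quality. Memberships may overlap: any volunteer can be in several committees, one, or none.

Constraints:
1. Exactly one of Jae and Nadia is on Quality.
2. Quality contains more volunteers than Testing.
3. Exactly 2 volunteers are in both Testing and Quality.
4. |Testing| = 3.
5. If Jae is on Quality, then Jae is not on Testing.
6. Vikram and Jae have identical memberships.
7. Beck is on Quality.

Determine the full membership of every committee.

Testing = {Beck, Nadia, Quill}; Quality = {Beck, Jae, Quill, Vikram}

From (7): Beck ∈ Quality.
Suppose Jae ∈ Testing: no assignment then satisfies all the clues, so Jae ∉ Testing.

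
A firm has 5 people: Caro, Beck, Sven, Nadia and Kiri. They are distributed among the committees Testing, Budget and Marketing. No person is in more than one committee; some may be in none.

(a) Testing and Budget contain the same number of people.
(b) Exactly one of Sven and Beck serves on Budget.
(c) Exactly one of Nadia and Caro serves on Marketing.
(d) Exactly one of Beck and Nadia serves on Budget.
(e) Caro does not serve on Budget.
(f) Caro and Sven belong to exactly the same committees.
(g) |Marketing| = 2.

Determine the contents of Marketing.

Marketing = {Caro, Sven}

From (e): Caro ∉ Budget.
(f): Sven matches Caro: Sven ∉ Budget.
(b) (exactly one): Beck ∈ Budget.
(d) (exactly one): Nadia ∉ Budget.
Suppose Caro ∉ Marketing: no assignment then satisfies all the clues, so Caro ∈ Marketing.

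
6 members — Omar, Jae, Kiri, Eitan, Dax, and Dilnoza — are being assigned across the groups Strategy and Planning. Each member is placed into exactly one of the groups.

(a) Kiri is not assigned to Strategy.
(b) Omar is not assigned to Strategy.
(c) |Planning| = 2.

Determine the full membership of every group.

Strategy = {Dax, Dilnoza, Eitan, Jae}; Planning = {Kiri, Omar}

From (a): Kiri ∉ Strategy.
From (b): Omar ∉ Strategy.
Only one group left: Omar ∈ Planning.
Only one group left: Kiri ∈ Planning.
(c): Planning already has 2, so the rest are out.
Only one group left: Jae ∈ Strategy.
Only one group left: Eitan ∈ Strategy.
Only one group left: Dax ∈ Strategy.
Only one group left: Dilnoza ∈ Strategy.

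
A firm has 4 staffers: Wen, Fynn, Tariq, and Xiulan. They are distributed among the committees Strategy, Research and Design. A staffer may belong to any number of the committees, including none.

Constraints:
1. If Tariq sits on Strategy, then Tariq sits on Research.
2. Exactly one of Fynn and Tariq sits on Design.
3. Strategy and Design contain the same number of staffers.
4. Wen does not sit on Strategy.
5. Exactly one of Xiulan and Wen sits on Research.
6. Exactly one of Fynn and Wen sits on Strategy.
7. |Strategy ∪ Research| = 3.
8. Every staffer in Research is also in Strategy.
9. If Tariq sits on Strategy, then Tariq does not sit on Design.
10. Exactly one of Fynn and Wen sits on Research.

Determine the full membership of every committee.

From (4): Wen ∉ Strategy.
(6) (exactly one): Fynn ∈ Strategy.
(8) contrapositive: Wen ∉ Research.
(10) (exactly one): Fynn ∈ Research.
(5) (exactly one): Xiulan ∈ Research.
(8) with Xiulan ∈ Research: Xiulan ∈ Strategy.
Suppose Wen ∉ Design: no assignment then satisfies all the clues, so Wen ∈ Design.

Strategy = {Fynn, Tariq, Xiulan}; Research = {Fynn, Tariq, Xiulan}; Design = {Fynn, Wen, Xiulan}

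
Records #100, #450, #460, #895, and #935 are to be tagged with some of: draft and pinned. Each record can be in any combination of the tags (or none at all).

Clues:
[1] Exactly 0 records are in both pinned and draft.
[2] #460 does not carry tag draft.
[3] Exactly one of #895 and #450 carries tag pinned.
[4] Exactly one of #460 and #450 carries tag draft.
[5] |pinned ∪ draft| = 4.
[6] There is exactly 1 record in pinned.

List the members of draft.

draft = {#100, #450, #935}

From (2): #460 ∉ draft.
(4) (exactly one): #450 ∈ draft.
Suppose #100 ∉ draft: no assignment then satisfies all the clues, so #100 ∈ draft.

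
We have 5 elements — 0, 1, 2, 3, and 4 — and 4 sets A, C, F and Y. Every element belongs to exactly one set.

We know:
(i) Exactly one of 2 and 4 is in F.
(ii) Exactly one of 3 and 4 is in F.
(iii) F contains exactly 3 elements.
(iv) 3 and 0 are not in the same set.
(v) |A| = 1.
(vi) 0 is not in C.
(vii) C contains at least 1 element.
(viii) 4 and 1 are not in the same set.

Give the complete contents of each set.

A = {0}; C = {4}; F = {1, 2, 3}; Y = {}

From (vi): 0 ∉ C.
Suppose 0 ∉ A: no assignment then satisfies all the clues, so 0 ∈ A.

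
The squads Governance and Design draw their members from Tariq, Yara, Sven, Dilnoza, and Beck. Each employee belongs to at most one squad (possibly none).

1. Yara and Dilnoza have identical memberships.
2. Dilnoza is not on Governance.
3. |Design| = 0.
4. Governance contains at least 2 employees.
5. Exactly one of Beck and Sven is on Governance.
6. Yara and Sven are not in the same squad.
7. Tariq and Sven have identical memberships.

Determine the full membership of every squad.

Governance = {Sven, Tariq}; Design = {}

From (2): Dilnoza ∉ Governance.
(1): Yara matches Dilnoza: Yara ∉ Governance.
(3): Design already has 0, so the rest are out.
Suppose Tariq ∉ Governance: no assignment then satisfies all the clues, so Tariq ∈ Governance.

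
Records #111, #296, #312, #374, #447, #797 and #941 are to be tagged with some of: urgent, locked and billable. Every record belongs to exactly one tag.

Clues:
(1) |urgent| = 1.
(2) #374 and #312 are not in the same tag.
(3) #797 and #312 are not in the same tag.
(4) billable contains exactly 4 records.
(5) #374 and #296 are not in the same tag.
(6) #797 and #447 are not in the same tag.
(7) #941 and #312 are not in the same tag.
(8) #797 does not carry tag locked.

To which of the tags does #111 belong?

#111: billable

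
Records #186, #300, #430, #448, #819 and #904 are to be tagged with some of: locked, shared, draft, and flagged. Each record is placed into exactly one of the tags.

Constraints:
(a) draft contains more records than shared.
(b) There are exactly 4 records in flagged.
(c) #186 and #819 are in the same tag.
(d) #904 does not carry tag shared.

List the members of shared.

shared = {}

From (d): #904 ∉ shared.
Suppose #186 ∈ shared: no assignment then satisfies all the clues, so #186 ∉ shared.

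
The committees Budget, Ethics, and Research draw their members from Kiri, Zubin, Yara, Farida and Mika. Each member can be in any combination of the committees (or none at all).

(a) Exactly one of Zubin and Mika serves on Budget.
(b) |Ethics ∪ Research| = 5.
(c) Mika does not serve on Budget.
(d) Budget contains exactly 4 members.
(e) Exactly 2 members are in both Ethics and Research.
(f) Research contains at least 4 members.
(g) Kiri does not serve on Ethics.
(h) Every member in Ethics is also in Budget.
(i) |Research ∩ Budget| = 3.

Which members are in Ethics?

From (c): Mika ∉ Budget.
From (g): Kiri ∉ Ethics.
(a) (exactly one): Zubin ∈ Budget.
(d): only 4 candidates remain for Budget, so all are in.
(h) contrapositive: Mika ∉ Ethics.
Suppose Zubin ∉ Ethics: no assignment then satisfies all the clues, so Zubin ∈ Ethics.

Ethics = {Farida, Yara, Zubin}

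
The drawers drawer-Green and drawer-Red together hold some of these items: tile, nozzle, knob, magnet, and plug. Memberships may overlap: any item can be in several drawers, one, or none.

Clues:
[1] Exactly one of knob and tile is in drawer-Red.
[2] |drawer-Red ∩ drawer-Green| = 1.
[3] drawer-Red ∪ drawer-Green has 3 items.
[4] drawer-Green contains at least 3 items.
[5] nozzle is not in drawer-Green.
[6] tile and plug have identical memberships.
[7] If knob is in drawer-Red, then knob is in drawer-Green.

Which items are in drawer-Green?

From (5): nozzle ∉ drawer-Green.
Suppose tile ∉ drawer-Green: no assignment then satisfies all the clues, so tile ∈ drawer-Green.

drawer-Green = {knob, plug, tile}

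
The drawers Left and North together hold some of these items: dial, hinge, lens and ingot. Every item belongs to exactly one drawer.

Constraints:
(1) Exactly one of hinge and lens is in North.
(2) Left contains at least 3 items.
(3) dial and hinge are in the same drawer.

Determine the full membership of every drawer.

Left = {dial, hinge, ingot}; North = {lens}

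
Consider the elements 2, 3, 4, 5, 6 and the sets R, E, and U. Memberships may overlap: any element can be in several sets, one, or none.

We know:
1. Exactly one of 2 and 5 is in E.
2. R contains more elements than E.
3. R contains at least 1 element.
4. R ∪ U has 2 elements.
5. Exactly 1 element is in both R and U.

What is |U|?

1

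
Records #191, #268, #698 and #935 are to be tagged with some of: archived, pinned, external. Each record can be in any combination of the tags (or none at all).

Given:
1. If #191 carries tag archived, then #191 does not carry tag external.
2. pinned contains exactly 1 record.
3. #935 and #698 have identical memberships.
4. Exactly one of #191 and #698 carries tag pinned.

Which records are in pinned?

pinned = {#191}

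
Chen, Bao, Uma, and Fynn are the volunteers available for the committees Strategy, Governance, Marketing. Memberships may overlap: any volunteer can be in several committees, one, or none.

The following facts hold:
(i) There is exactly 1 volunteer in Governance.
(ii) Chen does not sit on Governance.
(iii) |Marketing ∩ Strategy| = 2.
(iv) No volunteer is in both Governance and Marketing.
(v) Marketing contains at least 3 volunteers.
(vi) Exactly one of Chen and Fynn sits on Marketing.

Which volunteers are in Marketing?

Marketing = {Bao, Chen, Uma}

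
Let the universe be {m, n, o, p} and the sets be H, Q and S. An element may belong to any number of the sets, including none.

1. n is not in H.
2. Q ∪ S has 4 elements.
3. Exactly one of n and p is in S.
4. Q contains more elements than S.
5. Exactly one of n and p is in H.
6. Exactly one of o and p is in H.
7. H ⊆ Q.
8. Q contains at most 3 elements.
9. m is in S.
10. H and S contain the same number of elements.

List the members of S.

S = {m, n}

From (1): n ∉ H.
From (9): m ∈ S.
(5) (exactly one): p ∈ H.
(6) (exactly one): o ∉ H.
(7) with p ∈ H: p ∈ Q.
Suppose n ∉ S: no assignment then satisfies all the clues, so n ∈ S.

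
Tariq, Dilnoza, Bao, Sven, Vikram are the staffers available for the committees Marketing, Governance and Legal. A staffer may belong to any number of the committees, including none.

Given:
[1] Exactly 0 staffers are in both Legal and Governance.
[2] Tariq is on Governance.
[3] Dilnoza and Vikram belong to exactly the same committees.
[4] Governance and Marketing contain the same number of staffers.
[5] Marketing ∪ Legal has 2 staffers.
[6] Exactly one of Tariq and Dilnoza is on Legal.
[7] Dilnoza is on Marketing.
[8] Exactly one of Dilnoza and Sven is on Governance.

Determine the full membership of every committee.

Marketing = {Dilnoza, Vikram}; Governance = {Sven, Tariq}; Legal = {Dilnoza, Vikram}

From (2): Tariq ∈ Governance.
From (7): Dilnoza ∈ Marketing.
(3): Vikram matches Dilnoza: Vikram ∈ Marketing.
Suppose Tariq ∈ Marketing: no assignment then satisfies all the clues, so Tariq ∉ Marketing.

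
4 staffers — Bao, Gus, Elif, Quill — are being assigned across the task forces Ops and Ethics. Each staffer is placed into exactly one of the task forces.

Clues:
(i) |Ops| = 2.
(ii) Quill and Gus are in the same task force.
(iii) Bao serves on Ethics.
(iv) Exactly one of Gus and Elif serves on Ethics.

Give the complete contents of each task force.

From (iii): Bao ∈ Ethics.
Suppose Gus ∉ Ops: no assignment then satisfies all the clues, so Gus ∈ Ops.

Ops = {Gus, Quill}; Ethics = {Bao, Elif}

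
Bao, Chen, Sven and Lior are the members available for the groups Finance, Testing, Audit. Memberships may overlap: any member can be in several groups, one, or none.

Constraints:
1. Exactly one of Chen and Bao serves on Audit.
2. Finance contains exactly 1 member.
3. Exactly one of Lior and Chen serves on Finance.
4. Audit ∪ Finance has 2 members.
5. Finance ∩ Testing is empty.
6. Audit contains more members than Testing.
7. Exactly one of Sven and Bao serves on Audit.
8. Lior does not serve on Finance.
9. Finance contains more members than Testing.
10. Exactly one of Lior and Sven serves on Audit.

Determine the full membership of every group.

Finance = {Chen}; Testing = {}; Audit = {Chen, Sven}

From (8): Lior ∉ Finance.
(3) (exactly one): Chen ∈ Finance.
(5) (disjoint): Chen ∉ Testing.
(2): Finance already has 1, so the rest are out.
Suppose Bao ∈ Testing: no assignment then satisfies all the clues, so Bao ∉ Testing.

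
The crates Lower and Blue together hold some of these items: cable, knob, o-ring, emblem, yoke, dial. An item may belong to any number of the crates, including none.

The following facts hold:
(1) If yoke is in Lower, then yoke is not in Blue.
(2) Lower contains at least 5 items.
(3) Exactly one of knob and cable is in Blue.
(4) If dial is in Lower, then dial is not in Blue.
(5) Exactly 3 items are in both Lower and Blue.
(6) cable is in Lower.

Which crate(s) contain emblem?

emblem: Blue, Lower

From (6): cable ∈ Lower.
Suppose emblem ∉ Lower: no assignment then satisfies all the clues, so emblem ∈ Lower.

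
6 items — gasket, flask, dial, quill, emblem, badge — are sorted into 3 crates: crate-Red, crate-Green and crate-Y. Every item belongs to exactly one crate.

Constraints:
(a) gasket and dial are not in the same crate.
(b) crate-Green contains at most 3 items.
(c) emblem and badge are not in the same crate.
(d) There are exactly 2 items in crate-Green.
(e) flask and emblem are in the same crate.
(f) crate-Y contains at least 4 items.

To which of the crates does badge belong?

badge: crate-Green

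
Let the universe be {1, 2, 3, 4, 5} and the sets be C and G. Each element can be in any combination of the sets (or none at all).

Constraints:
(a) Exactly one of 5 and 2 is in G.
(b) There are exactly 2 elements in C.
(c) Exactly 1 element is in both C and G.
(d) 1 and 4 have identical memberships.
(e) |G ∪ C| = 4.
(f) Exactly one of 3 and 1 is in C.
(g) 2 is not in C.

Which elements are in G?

G = {1, 4, 5}

From (g): 2 ∉ C.
Suppose 1 ∉ G: no assignment then satisfies all the clues, so 1 ∈ G.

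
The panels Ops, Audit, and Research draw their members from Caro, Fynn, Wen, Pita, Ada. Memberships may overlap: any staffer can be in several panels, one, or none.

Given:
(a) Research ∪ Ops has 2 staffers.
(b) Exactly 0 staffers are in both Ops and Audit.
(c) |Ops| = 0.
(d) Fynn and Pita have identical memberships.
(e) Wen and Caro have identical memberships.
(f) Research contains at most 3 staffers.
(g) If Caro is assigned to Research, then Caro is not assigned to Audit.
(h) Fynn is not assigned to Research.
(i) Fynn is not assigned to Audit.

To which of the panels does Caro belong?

Caro: Research

From (h): Fynn ∉ Research.
From (i): Fynn ∉ Audit.
(c): Ops already has 0, so the rest are out.
(d): Pita matches Fynn: Pita ∉ Audit.
(d): Pita matches Fynn: Pita ∉ Research.
Suppose Caro ∈ Audit: no assignment then satisfies all the clues, so Caro ∉ Audit.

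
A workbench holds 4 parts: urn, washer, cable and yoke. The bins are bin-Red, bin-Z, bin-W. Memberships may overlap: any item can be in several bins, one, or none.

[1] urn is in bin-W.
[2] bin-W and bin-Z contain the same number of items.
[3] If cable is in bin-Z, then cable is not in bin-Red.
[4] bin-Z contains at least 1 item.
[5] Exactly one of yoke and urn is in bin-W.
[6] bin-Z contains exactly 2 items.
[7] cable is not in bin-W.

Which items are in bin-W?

From (1): urn ∈ bin-W.
From (7): cable ∉ bin-W.
(5) (exactly one): yoke ∉ bin-W.
Suppose washer ∉ bin-W: no assignment then satisfies all the clues, so washer ∈ bin-W.

bin-W = {urn, washer}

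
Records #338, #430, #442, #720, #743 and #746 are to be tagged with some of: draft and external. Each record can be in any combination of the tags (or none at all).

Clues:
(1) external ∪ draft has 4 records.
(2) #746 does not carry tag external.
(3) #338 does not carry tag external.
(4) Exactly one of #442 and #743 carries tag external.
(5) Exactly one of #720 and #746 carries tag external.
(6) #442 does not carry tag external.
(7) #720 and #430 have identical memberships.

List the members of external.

external = {#430, #720, #743}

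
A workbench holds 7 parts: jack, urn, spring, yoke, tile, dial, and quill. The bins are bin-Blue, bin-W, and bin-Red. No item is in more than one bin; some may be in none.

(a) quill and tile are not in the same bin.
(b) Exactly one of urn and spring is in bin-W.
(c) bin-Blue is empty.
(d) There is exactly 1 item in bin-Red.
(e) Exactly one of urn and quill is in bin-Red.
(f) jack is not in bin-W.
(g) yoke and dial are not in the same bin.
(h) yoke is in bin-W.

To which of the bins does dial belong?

dial: none

From (f): jack ∉ bin-W.
From (h): yoke ∈ bin-W.
(c): bin-Blue already has 0, so the rest are out.
(g): dial ∉ bin-W.
Suppose dial ∈ bin-Red: no assignment then satisfies all the clues, so dial ∉ bin-Red.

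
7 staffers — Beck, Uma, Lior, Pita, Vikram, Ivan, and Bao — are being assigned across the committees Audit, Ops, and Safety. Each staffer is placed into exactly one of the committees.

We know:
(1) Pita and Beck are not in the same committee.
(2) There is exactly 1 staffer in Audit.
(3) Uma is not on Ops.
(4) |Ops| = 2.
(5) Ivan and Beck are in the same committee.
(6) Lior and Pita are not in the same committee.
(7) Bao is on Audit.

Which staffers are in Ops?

Ops = {Pita, Vikram}

From (3): Uma ∉ Ops.
From (7): Bao ∈ Audit.
(2): Audit already has 1, so the rest are out.
Only one committee left: Uma ∈ Safety.
Suppose Beck ∈ Ops: no assignment then satisfies all the clues, so Beck ∉ Ops.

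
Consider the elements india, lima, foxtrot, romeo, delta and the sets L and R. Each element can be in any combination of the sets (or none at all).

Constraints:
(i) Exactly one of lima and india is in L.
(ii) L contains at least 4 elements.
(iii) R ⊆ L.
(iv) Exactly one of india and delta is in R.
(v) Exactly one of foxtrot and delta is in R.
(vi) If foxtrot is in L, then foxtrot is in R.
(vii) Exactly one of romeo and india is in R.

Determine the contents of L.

L = {delta, foxtrot, india, romeo}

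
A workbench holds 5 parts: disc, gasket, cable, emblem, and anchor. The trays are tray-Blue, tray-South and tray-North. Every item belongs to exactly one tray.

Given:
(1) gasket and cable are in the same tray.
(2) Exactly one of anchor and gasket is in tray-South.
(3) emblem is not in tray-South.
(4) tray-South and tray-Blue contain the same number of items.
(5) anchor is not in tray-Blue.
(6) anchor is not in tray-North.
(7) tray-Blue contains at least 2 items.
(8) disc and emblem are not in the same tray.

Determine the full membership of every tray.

tray-Blue = {cable, gasket}; tray-South = {anchor, disc}; tray-North = {emblem}

From (3): emblem ∉ tray-South.
From (5): anchor ∉ tray-Blue.
From (6): anchor ∉ tray-North.
Only one tray left: anchor ∈ tray-South.
(2) (exactly one): gasket ∉ tray-South.
(1): cable matches gasket: cable ∉ tray-South.
Suppose disc ∈ tray-Blue: no assignment then satisfies all the clues, so disc ∉ tray-Blue.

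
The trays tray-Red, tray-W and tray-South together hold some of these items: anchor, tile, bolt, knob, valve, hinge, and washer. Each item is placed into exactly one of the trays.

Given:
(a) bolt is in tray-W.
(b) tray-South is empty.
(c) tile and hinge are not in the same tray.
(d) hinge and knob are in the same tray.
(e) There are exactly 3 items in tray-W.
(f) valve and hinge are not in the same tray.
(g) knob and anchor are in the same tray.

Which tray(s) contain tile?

tile: tray-W

From (a): bolt ∈ tray-W.
(b): tray-South already has 0, so the rest are out.
Suppose tile ∈ tray-Red: no assignment then satisfies all the clues, so tile ∉ tray-Red.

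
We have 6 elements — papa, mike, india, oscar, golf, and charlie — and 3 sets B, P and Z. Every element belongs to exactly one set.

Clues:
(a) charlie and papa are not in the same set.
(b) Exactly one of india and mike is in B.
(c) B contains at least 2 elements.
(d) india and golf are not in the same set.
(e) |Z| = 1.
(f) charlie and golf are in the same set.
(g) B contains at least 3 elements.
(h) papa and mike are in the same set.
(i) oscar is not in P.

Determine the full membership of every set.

From (i): oscar ∉ P.
Suppose papa ∉ B: no assignment then satisfies all the clues, so papa ∈ B.

B = {mike, oscar, papa}; P = {charlie, golf}; Z = {india}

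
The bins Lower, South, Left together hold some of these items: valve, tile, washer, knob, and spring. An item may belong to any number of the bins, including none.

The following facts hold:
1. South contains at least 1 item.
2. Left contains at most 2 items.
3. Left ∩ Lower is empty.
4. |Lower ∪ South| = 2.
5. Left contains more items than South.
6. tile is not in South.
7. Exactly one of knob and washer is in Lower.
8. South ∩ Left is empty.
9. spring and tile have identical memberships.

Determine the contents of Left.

Left = {spring, tile}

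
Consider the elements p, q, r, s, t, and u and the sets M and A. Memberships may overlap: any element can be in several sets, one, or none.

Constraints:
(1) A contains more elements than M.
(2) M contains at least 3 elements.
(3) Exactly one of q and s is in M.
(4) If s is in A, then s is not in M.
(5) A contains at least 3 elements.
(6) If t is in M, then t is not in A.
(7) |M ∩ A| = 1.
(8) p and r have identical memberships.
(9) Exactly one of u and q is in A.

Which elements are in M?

M = {q, t, u}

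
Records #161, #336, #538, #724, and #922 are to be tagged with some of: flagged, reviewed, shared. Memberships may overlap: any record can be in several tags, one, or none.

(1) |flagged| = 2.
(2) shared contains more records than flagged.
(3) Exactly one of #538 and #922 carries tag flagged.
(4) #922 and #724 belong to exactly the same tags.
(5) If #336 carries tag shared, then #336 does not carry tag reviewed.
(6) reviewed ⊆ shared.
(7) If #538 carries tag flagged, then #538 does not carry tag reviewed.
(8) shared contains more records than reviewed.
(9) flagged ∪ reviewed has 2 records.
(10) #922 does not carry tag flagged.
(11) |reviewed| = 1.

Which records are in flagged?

flagged = {#161, #538}

From (10): #922 ∉ flagged.
(3) (exactly one): #538 ∈ flagged.
(4): #724 matches #922: #724 ∉ flagged.
(7): #538 ∉ reviewed.
Suppose #161 ∉ flagged: no assignment then satisfies all the clues, so #161 ∈ flagged.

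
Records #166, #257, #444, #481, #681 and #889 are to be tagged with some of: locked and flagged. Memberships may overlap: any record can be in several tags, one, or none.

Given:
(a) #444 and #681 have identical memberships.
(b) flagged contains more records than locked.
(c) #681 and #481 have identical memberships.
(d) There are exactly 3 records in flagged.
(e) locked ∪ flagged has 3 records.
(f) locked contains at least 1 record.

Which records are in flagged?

flagged = {#166, #257, #889}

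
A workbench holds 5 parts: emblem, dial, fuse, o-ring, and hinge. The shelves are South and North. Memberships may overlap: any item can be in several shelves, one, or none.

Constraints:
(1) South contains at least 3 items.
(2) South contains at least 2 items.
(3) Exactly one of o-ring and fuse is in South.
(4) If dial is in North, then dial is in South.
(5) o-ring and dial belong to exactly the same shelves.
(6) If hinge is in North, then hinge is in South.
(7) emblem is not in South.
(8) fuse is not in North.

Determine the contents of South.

South = {dial, hinge, o-ring}

From (7): emblem ∉ South.
From (8): fuse ∉ North.
Suppose dial ∉ South: no assignment then satisfies all the clues, so dial ∈ South.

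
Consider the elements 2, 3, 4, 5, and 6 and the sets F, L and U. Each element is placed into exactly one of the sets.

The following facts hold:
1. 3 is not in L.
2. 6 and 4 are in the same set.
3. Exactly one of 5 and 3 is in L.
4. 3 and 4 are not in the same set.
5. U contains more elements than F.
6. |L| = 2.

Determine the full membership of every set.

From (1): 3 ∉ L.
(3) (exactly one): 5 ∈ L.
Suppose 2 ∈ F: no assignment then satisfies all the clues, so 2 ∉ F.

F = {3}; L = {2, 5}; U = {4, 6}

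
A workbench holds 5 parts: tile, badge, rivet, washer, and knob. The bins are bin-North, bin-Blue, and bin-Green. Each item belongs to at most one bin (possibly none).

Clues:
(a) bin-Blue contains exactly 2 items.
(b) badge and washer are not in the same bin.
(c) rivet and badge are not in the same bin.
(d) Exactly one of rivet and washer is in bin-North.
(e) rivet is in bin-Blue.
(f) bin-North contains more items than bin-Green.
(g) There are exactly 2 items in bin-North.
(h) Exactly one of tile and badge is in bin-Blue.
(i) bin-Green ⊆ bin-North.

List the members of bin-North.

From (e): rivet ∈ bin-Blue.
(c): badge ∉ bin-Blue.
(d) (exactly one): washer ∈ bin-North.
(h) (exactly one): tile ∈ bin-Blue.
(a): bin-Blue already has 2, so the rest are out.
(b): badge ∉ bin-North.
(g): only 2 candidates remain for bin-North, so all are in.
(i) contrapositive: badge ∉ bin-Green.

bin-North = {knob, washer}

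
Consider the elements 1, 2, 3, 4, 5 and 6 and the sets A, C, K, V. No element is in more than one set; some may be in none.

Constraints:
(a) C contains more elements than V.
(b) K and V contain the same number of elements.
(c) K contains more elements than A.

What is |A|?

0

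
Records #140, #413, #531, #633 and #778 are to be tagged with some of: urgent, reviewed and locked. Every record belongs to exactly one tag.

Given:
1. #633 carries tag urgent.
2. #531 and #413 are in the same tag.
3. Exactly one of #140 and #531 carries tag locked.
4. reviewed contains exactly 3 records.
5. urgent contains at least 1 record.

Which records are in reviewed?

reviewed = {#413, #531, #778}

From (1): #633 ∈ urgent.
Suppose #140 ∈ reviewed: no assignment then satisfies all the clues, so #140 ∉ reviewed.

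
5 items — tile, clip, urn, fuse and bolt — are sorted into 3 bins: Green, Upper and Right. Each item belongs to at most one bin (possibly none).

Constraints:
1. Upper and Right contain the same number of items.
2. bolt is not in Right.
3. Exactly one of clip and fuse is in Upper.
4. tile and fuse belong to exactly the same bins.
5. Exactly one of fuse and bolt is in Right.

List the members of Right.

From (2): bolt ∉ Right.
(5) (exactly one): fuse ∈ Right.
(3) (exactly one): clip ∈ Upper.
(4): tile matches fuse: tile ∉ Green.
(4): tile matches fuse: tile ∉ Upper.
(4): tile matches fuse: tile ∈ Right.
Suppose urn ∈ Right: no assignment then satisfies all the clues, so urn ∉ Right.

Right = {fuse, tile}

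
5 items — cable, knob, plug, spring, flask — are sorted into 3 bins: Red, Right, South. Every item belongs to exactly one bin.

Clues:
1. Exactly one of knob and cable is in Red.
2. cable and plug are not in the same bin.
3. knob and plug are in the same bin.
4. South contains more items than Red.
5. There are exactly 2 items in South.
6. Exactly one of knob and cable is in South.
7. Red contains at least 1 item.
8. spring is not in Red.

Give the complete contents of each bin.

Red = {cable}; Right = {flask, spring}; South = {knob, plug}

From (8): spring ∉ Red.
Suppose cable ∉ Red: no assignment then satisfies all the clues, so cable ∈ Red.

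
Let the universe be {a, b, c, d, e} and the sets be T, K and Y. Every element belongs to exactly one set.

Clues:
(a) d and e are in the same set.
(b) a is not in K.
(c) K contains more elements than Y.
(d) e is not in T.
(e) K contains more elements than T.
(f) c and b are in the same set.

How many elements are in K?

4

From (b): a ∉ K.
From (d): e ∉ T.
(a): d matches e: d ∉ T.
Suppose b ∈ T: no assignment then satisfies all the clues, so b ∉ T.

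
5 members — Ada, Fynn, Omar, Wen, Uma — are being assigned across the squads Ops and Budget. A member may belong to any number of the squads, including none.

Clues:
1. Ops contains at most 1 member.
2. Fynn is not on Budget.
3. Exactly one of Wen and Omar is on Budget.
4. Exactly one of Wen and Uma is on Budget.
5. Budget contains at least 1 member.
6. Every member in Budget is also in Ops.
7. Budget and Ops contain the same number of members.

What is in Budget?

Budget = {Wen}

From (2): Fynn ∉ Budget.
Suppose Ada ∈ Budget: no assignment then satisfies all the clues, so Ada ∉ Budget.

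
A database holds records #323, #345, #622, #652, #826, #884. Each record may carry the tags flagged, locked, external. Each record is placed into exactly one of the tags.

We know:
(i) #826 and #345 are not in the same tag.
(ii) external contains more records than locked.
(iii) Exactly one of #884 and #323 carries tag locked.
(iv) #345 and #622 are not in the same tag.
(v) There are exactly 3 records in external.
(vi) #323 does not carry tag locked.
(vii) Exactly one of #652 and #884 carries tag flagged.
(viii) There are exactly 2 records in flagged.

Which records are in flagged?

flagged = {#345, #652}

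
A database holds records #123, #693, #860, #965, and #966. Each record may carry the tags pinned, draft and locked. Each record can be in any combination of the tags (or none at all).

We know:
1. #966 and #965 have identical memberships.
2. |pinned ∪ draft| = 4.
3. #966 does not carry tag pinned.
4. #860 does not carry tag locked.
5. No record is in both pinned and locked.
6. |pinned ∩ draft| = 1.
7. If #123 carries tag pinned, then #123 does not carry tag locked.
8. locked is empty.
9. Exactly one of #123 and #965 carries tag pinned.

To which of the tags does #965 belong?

#965: draft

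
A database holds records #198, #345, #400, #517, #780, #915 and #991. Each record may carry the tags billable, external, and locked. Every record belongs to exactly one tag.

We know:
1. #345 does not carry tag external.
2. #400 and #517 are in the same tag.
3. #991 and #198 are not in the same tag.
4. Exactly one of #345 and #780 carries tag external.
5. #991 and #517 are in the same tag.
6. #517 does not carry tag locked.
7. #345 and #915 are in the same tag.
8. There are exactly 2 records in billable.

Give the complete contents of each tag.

billable = {#345, #915}; external = {#400, #517, #780, #991}; locked = {#198}

From (1): #345 ∉ external.
From (6): #517 ∉ locked.
(2): #400 matches #517: #400 ∉ locked.
(4) (exactly one): #780 ∈ external.
(5): #991 matches #517: #991 ∉ locked.
(7): #915 matches #345: #915 ∉ external.
Suppose #198 ∈ billable: no assignment then satisfies all the clues, so #198 ∉ billable.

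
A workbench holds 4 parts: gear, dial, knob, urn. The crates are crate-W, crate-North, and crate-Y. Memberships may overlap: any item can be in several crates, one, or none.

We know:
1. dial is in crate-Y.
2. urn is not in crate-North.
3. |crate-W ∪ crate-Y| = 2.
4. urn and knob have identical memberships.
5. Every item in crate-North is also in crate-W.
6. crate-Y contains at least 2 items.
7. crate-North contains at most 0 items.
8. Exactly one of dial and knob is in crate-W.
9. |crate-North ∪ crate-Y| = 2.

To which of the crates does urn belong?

From (1): dial ∈ crate-Y.
From (2): urn ∉ crate-North.
(4): knob matches urn: knob ∉ crate-North.
(7): crate-North already has 0, so the rest are out.
Suppose urn ∈ crate-W: no assignment then satisfies all the clues, so urn ∉ crate-W.

urn: none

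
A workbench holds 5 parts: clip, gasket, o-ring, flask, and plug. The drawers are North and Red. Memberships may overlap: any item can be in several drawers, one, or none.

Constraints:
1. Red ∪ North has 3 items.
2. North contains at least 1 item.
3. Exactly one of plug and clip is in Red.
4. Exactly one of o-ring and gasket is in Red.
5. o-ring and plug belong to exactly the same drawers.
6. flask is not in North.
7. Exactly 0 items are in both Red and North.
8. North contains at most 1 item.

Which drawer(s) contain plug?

plug: Red

From (6): flask ∉ North.
Suppose plug ∈ North: no assignment then satisfies all the clues, so plug ∉ North.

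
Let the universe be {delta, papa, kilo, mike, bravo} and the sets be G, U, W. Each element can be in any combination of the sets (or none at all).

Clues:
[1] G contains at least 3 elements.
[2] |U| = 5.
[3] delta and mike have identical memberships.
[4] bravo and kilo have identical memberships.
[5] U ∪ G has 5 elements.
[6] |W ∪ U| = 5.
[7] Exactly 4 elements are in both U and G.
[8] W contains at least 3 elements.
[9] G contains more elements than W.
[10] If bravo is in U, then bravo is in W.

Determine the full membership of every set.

G = {bravo, delta, kilo, mike}; U = {bravo, delta, kilo, mike, papa}; W = {bravo, kilo, papa}

(2): only 5 candidates remain for U, so all are in.
(10): bravo ∈ W.
(4): kilo matches bravo: kilo ∈ W.
Suppose delta ∉ G: no assignment then satisfies all the clues, so delta ∈ G.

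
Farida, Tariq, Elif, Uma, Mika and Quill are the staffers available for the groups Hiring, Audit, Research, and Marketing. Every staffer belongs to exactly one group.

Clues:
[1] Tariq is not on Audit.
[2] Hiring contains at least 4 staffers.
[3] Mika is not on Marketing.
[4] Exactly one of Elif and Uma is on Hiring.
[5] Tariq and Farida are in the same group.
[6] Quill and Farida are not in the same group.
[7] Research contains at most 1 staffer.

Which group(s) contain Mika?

From (1): Tariq ∉ Audit.
From (3): Mika ∉ Marketing.
(5): Farida matches Tariq: Farida ∉ Audit.
Suppose Mika ∉ Hiring: no assignment then satisfies all the clues, so Mika ∈ Hiring.

Mika: Hiring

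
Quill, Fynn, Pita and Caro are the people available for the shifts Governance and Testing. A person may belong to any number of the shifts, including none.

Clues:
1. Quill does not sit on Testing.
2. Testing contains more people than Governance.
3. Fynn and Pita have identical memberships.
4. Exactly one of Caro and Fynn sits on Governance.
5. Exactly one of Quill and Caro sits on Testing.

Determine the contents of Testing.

Testing = {Caro, Fynn, Pita}

From (1): Quill ∉ Testing.
(5) (exactly one): Caro ∈ Testing.
Suppose Fynn ∉ Testing: no assignment then satisfies all the clues, so Fynn ∈ Testing.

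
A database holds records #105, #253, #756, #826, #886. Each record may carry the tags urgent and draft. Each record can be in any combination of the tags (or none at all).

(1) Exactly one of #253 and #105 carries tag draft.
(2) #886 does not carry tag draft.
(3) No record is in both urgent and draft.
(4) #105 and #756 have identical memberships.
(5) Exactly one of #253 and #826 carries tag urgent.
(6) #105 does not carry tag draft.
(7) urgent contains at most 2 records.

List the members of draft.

draft = {#253}

From (2): #886 ∉ draft.
From (6): #105 ∉ draft.
(1) (exactly one): #253 ∈ draft.
(3) (disjoint): #253 ∉ urgent.
(4): #756 matches #105: #756 ∉ draft.
(5) (exactly one): #826 ∈ urgent.
(3) (disjoint): #826 ∉ draft.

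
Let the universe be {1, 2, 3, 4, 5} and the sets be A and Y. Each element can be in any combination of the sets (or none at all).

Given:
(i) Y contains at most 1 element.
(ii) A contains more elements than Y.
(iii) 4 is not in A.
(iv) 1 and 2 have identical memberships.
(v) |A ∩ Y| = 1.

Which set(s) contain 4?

From (iii): 4 ∉ A.
Suppose 4 ∈ Y: no assignment then satisfies all the clues, so 4 ∉ Y.

4: none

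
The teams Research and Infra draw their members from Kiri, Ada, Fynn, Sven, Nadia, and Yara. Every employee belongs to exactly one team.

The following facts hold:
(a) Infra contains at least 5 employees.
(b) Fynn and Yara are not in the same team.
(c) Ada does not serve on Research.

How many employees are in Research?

1

From (c): Ada ∉ Research.
Only one team left: Ada ∈ Infra.
Suppose Kiri ∈ Research: no assignment then satisfies all the clues, so Kiri ∉ Research.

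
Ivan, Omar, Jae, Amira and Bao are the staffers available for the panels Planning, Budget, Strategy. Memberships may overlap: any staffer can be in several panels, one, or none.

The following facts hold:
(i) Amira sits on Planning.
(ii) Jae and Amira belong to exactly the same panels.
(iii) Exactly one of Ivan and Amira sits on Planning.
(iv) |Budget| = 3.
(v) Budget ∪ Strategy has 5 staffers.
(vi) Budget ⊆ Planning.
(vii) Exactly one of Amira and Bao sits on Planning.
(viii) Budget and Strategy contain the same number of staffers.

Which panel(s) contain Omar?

Omar: Budget, Planning, Strategy

From (i): Amira ∈ Planning.
(ii): Jae matches Amira: Jae ∈ Planning.
(iii) (exactly one): Ivan ∉ Planning.
(vi) contrapositive: Ivan ∉ Budget.
(vii) (exactly one): Bao ∉ Planning.
(vi) contrapositive: Bao ∉ Budget.
(iv): only 3 candidates remain for Budget, so all are in.
(vi) with Omar ∈ Budget: Omar ∈ Planning.
Suppose Omar ∉ Strategy: no assignment then satisfies all the clues, so Omar ∈ Strategy.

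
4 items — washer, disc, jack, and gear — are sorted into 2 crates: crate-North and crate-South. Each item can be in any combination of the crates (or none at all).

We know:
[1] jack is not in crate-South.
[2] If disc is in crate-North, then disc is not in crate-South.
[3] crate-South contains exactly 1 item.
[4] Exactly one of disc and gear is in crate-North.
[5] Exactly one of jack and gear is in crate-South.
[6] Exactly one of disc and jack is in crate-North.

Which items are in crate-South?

crate-South = {gear}

From (1): jack ∉ crate-South.
(5) (exactly one): gear ∈ crate-South.
(3): crate-South already has 1, so the rest are out.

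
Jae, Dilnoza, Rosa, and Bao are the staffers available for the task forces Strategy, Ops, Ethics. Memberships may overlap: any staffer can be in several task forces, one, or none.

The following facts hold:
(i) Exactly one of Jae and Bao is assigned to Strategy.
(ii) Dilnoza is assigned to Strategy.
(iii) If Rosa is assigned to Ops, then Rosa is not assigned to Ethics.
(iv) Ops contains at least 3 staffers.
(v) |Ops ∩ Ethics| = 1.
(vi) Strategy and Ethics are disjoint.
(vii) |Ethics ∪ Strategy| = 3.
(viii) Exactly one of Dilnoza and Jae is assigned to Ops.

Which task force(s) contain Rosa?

Rosa: Ops

From (ii): Dilnoza ∈ Strategy.
(vi) (disjoint): Dilnoza ∉ Ethics.
Suppose Rosa ∈ Strategy: no assignment then satisfies all the clues, so Rosa ∉ Strategy.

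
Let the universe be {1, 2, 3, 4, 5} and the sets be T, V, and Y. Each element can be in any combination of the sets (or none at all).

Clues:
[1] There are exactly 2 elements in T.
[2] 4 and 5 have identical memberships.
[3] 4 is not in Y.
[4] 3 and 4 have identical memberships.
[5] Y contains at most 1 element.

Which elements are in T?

From (3): 4 ∉ Y.
(2): 5 matches 4: 5 ∉ Y.
(4): 3 matches 4: 3 ∉ Y.
Suppose 1 ∉ T: no assignment then satisfies all the clues, so 1 ∈ T.

T = {1, 2}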